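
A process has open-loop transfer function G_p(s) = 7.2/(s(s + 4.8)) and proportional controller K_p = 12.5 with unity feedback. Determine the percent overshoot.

The closed-loop denominator s² + 4.8s + 90 gives ω_n = √90 = 9.487 and ζ = 4.8/(2ω_n) = 0.253.
%OS = 100·exp(−πζ/√(1−ζ²)) = 100·exp(−π·0.253/√0.936) = 44%.

44%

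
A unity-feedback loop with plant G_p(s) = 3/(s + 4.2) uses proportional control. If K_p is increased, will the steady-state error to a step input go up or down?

e_ss = 1/(1 + K_p·G_p(0)); a larger K_p raises the denominator, so e_ss decreases.

decrease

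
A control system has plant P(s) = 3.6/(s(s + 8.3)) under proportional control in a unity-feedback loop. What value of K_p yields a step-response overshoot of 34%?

From %OS = 100·exp(−πζ/√(1−ζ²)) = 34%, ζ = −ln(0.34)/√(π²+ln²(0.34)) = 0.3248.
Characteristic equation s² + 8.3s + 3.6K_p = 0 gives ζ = 8.3/(2√(3.6K_p)).
Setting ζ = 0.3248: √(3.6K_p) = 8.3/(2·0.3248) = 12.78, so K_p = 163.3/3.6 = 45.4.

K_p = 45.4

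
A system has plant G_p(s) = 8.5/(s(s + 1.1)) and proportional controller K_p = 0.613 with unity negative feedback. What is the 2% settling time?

The closed-loop denominator s² + 1.1s + 5.21 gives ω_n = √5.21 = 2.283 and ζ = 1.1/(2ω_n) = 0.2409.
2% settling time T_s ≈ 4/(ζω_n) = 4/0.55 = 7.27 s.

T_s ≈ 7.27 s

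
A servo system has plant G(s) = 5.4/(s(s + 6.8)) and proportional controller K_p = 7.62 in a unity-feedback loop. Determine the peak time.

T_p = 0.578 s

From 1 + K_pG(s) = 0: s² + 6.8s + 41.15 = 0 ⇒ ω_n = 6.415, ζ = 0.53.
Damped frequency ω_d = ω_n√(1−ζ²) = 5.439 rad/s, so peak time T_p = π/ω_d = 0.578 s.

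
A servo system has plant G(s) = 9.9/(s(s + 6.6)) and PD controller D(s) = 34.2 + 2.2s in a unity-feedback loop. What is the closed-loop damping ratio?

ζ = 0.771

Forward path: (34.2 + 2.2s)·9.9/(s(s+6.6)). The closed-loop characteristic equation is s² + (6.6 + 9.9·2.2)s + 9.9·34.2 = 0.
That is s² + 28.38s + 338.6 = 0, so ω_n = 18.4 rad/s and ζ = 28.38/(2·18.4) = 0.7712.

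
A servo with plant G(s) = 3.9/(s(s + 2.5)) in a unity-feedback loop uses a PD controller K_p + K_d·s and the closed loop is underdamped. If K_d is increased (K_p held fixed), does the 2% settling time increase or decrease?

Characteristic equation s² + (2.5 + 3.9K_d)s + 3.9K_p = 0: raising K_d increases ζω_n = (2.5+3.9K_d)/2 while the loop stays underdamped, so T_s ≈ 4/(ζω_n) decreases.

decrease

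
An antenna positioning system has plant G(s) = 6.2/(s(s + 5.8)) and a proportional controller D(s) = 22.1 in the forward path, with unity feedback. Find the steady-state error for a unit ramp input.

The loop has one pole at the origin (type 1). Velocity error constant K_v = lim_{s→0} s·D(s)G(s) = 22.1·6.2/5.8 = 23.62.
Steady-state error to a unit ramp: e_ss = 1/K_v = 0.0423.

0.0423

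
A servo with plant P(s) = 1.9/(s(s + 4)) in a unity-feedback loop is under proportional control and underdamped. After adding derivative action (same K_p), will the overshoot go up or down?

decrease

With PD the characteristic equation becomes s² + (a + K·K_d)s + K·K_p = 0; the damping term grows, ζ rises, overshoot falls.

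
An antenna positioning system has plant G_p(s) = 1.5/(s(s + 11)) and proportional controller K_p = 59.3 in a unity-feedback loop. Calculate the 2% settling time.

Closed-loop characteristic equation: s² + 11s + 88.95 = 0, so ω_n = 9.431 rad/s and ζ = 11/(2·9.431) = 0.5832.
2% settling time T_s ≈ 4/(ζω_n) = 4/5.5 = 0.727 s.

T_s ≈ 0.727 s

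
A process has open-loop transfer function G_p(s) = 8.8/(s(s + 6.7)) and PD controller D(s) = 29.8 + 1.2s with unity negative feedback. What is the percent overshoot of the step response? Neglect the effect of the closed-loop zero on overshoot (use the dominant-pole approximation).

13.8%

Forward path: (29.8 + 1.2s)·8.8/(s(s+6.7)). The closed-loop characteristic equation is s² + (6.7 + 8.8·1.2)s + 8.8·29.8 = 0.
That is s² + 17.26s + 262.2 = 0, so ω_n = 16.19 rad/s and ζ = 17.26/(2·16.19) = 0.5329.
%OS = 100·exp(−πζ/√(1−ζ²)) = 13.8%.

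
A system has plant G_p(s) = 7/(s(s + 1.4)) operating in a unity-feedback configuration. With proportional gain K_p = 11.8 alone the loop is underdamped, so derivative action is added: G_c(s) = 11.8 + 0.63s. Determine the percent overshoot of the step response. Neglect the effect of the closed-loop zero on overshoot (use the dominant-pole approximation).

34.7%

Forward path: (11.8 + 0.63s)·7/(s(s+1.4)). The closed-loop characteristic equation is s² + (1.4 + 7·0.63)s + 7·11.8 = 0.
That is s² + 5.81s + 82.6 = 0, so ω_n = 9.088 rad/s and ζ = 5.81/(2·9.088) = 0.3196.
%OS = 100·exp(−πζ/√(1−ζ²)) = 34.7%.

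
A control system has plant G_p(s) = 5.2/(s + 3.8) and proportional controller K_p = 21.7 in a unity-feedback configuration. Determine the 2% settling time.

Closed-loop transfer function: T(s) = K_p·G_p(s)/(1 + K_p·G_p(s)) = 112.8/(s + 3.8 + 112.8) = 112.8/(s + 116.6).
Time constant τ = 1/116.6 = 0.008573 s, so the 2% settling time is about 4τ = 0.0343 s.

T_s ≈ 0.0343 s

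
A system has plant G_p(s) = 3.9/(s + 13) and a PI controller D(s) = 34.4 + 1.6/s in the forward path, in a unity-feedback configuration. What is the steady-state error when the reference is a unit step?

0

The open loop D(s)G_p(s) has a pole at the origin (type 1), so the static position error constant is infinite and e_ss = 1/(1+∞) = 0.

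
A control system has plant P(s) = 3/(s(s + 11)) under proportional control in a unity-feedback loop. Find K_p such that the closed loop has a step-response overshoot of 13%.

From %OS = 100·exp(−πζ/√(1−ζ²)) = 13%, ζ = −ln(0.13)/√(π²+ln²(0.13)) = 0.5446.
Characteristic equation s² + 11s + 3K_p = 0 gives ζ = 11/(2√(3K_p)).
Setting ζ = 0.5446: √(3K_p) = 11/(2·0.5446) = 10.1, so K_p = 102/3 = 34.

K_p = 34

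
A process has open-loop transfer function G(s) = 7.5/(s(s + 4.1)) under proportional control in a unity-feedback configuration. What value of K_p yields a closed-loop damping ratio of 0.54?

K_p = 1.92

Closed-loop characteristic equation: s² + 4.1s + K_p·7.5 = 0.
So ω_n = √(7.5K_p) and 2ζω_n = 4.1, giving ζ = 4.1/(2√(7.5K_p)).
Setting ζ = 0.54: √(7.5K_p) = 4.1/(2·0.54) = 3.796, so K_p = 14.41/7.5 = 1.92.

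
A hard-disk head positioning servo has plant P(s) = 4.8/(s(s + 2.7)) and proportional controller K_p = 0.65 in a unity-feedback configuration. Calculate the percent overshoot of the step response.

2.42%

Closed-loop characteristic equation: s² + 2.7s + 3.12 = 0, so ω_n = 1.766 rad/s and ζ = 2.7/(2·1.766) = 0.7643.
%OS = 100·exp(−πζ/√(1−ζ²)) = 100·exp(−π·0.7643/√0.4159) = 2.42%.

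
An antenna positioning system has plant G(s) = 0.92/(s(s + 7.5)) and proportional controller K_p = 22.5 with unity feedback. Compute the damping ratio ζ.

ζ = 0.824

With unity feedback the closed-loop characteristic equation is s² + 7.5s + 22.5·0.92 = s² + 7.5s + 20.7 = 0.
So ω_n² = 20.7 ⇒ ω_n = 4.55 rad/s, and ζ = 7.5/(2ω_n) = 0.824.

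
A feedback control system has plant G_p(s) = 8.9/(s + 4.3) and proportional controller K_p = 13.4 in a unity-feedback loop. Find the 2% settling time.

T_s ≈ 0.0324 s

Closed-loop transfer function: T(s) = K_p·G_p(s)/(1 + K_p·G_p(s)) = 119.3/(s + 4.3 + 119.3) = 119.3/(s + 123.6).
Time constant τ = 1/123.6 = 0.008093 s, so the 2% settling time is about 4τ = 0.0324 s.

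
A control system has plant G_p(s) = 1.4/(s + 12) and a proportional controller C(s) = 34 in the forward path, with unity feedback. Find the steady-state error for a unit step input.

The loop is type 0. Static position error constant K_pos = C(0)·G_p(0) = 34·0.1167 = 3.967.
Steady-state error to a unit step: e_ss = 1/(1+K_pos) = 1/4.967 = 0.201.

0.201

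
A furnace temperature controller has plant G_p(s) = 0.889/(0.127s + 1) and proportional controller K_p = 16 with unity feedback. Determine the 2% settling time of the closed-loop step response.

T_s ≈ 0.0334 s

Closed loop: T(s) = K_p·G_p/(1+K_p·G_p) = 14.22/(0.127s + 1 + 14.22), with pole at s = −(1 + 14.22)/0.127 = −119.9.
τ = 1/119.9 = 0.008342 s, so 2% settling time ≈ 4τ = 0.0334 s.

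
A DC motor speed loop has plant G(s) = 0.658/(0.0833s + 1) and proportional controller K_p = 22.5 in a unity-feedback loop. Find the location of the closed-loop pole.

Closed loop: T(s) = K_p·G/(1+K_p·G) = 14.81/(0.0833s + 1 + 14.81), with pole at s = −(1 + 14.81)/0.0833 = −189.7.

s = -189.7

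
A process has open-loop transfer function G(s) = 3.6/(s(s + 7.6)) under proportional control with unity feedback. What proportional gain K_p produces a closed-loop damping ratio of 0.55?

K_p = 13.3

Closed-loop characteristic equation: s² + 7.6s + K_p·3.6 = 0.
So ω_n = √(3.6K_p) and 2ζω_n = 7.6, giving ζ = 7.6/(2√(3.6K_p)).
Setting ζ = 0.55: √(3.6K_p) = 7.6/(2·0.55) = 6.909, so K_p = 47.74/3.6 = 13.3.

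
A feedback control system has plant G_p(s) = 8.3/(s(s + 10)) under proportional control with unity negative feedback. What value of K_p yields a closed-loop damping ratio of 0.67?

K_p = 6.71

Closed-loop characteristic equation: s² + 10s + K_p·8.3 = 0.
So ω_n = √(8.3K_p) and 2ζω_n = 10, giving ζ = 10/(2√(8.3K_p)).
Setting ζ = 0.67: √(8.3K_p) = 10/(2·0.67) = 7.463, so K_p = 55.69/8.3 = 6.71.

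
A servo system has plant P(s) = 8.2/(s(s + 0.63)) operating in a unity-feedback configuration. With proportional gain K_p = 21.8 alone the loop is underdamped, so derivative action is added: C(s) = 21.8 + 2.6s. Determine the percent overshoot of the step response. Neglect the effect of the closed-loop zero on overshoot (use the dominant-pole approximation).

Forward path: (21.8 + 2.6s)·8.2/(s(s+0.63)). The closed-loop characteristic equation is s² + (0.63 + 8.2·2.6)s + 8.2·21.8 = 0.
That is s² + 21.95s + 178.8 = 0, so ω_n = 13.37 rad/s and ζ = 21.95/(2·13.37) = 0.8209.
%OS = 100·exp(−πζ/√(1−ζ²)) = 1.09%.

1.09%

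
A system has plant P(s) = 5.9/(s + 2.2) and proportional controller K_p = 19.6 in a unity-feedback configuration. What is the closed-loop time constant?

τ = 0.00849 s

Closed-loop transfer function: T(s) = K_p·P(s)/(1 + K_p·P(s)) = 115.6/(s + 2.2 + 115.6) = 115.6/(s + 117.8).
Time constant τ = 1/117.8 = 0.00849 s.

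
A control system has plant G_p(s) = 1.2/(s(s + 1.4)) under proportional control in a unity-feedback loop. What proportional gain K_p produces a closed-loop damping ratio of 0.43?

Closed-loop characteristic equation: s² + 1.4s + K_p·1.2 = 0.
So ω_n = √(1.2K_p) and 2ζω_n = 1.4, giving ζ = 1.4/(2√(1.2K_p)).
Setting ζ = 0.43: √(1.2K_p) = 1.4/(2·0.43) = 1.628, so K_p = 2.65/1.2 = 2.21.

K_p = 2.21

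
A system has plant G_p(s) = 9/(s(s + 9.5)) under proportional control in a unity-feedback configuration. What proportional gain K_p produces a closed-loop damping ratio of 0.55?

Closed-loop characteristic equation: s² + 9.5s + K_p·9 = 0.
So ω_n = √(9K_p) and 2ζω_n = 9.5, giving ζ = 9.5/(2√(9K_p)).
Setting ζ = 0.55: √(9K_p) = 9.5/(2·0.55) = 8.636, so K_p = 74.59/9 = 8.29.

K_p = 8.29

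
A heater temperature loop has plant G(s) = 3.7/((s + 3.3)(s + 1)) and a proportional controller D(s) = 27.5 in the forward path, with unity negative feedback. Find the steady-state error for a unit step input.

0.0314

The loop is type 0. Static position error constant K_pos = D(0)·G(0) = 27.5·1.121 = 30.83.
Steady-state error to a unit step: e_ss = 1/(1+K_pos) = 1/31.83 = 0.0314.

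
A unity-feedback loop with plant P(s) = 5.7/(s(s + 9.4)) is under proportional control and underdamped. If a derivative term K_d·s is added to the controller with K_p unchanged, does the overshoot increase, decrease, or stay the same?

The derivative term adds K·K_d to the s-coefficient of the characteristic equation, raising 2ζω_n while ω_n is unchanged; ζ increases, so overshoot decreases.

decrease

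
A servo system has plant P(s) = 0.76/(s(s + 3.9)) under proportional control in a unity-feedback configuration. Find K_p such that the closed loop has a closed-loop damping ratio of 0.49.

Closed-loop characteristic equation: s² + 3.9s + K_p·0.76 = 0.
So ω_n = √(0.76K_p) and 2ζω_n = 3.9, giving ζ = 3.9/(2√(0.76K_p)).
Setting ζ = 0.49: √(0.76K_p) = 3.9/(2·0.49) = 3.98, so K_p = 15.84/0.76 = 20.8.

K_p = 20.8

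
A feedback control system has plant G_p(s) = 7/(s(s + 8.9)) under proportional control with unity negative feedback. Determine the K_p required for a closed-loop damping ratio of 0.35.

K_p = 23.1

Closed-loop characteristic equation: s² + 8.9s + K_p·7 = 0.
So ω_n = √(7K_p) and 2ζω_n = 8.9, giving ζ = 8.9/(2√(7K_p)).
Setting ζ = 0.35: √(7K_p) = 8.9/(2·0.35) = 12.71, so K_p = 161.7/7 = 23.1.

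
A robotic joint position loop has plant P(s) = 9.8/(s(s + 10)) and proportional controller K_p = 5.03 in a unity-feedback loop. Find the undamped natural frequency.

The closed-loop denominator is s(s+10) + 5.03·9.8 = s² + 10s + 49.29.
Matching s² + 2ζω_n s + ω_n²: ω_n = √49.29 = 7.021 rad/s and 2ζω_n = 10, so ζ = 10/(2·7.021) = 0.712.

ω_n = 7.02 rad/s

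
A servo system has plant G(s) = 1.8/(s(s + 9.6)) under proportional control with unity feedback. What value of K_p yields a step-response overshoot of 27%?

From %OS = 100·exp(−πζ/√(1−ζ²)) = 27%, ζ = −ln(0.27)/√(π²+ln²(0.27)) = 0.3847.
Characteristic equation s² + 9.6s + 1.8K_p = 0 gives ζ = 9.6/(2√(1.8K_p)).
Setting ζ = 0.3847: √(1.8K_p) = 9.6/(2·0.3847) = 12.48, so K_p = 155.7/1.8 = 86.5.

K_p = 86.5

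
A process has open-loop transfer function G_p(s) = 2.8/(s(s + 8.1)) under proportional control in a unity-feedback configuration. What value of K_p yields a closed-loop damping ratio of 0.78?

K_p = 9.63

Closed-loop characteristic equation: s² + 8.1s + K_p·2.8 = 0.
So ω_n = √(2.8K_p) and 2ζω_n = 8.1, giving ζ = 8.1/(2√(2.8K_p)).
Setting ζ = 0.78: √(2.8K_p) = 8.1/(2·0.78) = 5.192, so K_p = 26.96/2.8 = 9.63.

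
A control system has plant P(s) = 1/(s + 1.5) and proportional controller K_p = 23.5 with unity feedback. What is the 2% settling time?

Closed-loop transfer function: T(s) = K_p·P(s)/(1 + K_p·P(s)) = 23.5/(s + 1.5 + 23.5) = 23.5/(s + 25).
Time constant τ = 1/25 = 0.04 s, so the 2% settling time is about 4τ = 0.16 s.

T_s ≈ 0.16 s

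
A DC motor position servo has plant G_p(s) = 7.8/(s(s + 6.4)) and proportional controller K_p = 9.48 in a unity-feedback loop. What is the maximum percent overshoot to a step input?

Closed-loop characteristic equation: s² + 6.4s + 73.94 = 0, so ω_n = 8.599 rad/s and ζ = 6.4/(2·8.599) = 0.3721.
%OS = 100·exp(−πζ/√(1−ζ²)) = 100·exp(−π·0.3721/√0.8615) = 28.4%.

28.4%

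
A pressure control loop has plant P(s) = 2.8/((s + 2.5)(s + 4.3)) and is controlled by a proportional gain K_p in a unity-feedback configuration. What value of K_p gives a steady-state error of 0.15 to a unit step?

K_p = 21.8

Steady-state error for a unit step on this type-0 loop is 1/(1 + K_p·P(0)).
P(0) = 0.2605. Require 1/(1 + K_p·0.2605) = 0.15, so 1 + 0.2605·K_p = 6.667.
K_p = (6.667 − 1)/0.2605 = 21.8.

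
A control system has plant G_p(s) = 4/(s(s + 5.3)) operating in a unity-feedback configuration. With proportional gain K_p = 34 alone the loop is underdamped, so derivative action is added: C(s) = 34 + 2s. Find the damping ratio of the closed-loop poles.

ζ = 0.57

Forward path: (34 + 2s)·4/(s(s+5.3)). The closed-loop characteristic equation is s² + (5.3 + 4·2)s + 4·34 = 0.
That is s² + 13.3s + 136 = 0, so ω_n = 11.66 rad/s and ζ = 13.3/(2·11.66) = 0.5702.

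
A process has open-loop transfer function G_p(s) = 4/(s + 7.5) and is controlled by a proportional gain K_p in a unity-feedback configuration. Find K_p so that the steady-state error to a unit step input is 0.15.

K_p = 10.6

For a type-0 loop with proportional control, e_ss = 1/(1 + K_p·G_p(0)).
G_p(0) = 0.5333. Require 1/(1 + K_p·0.5333) = 0.15, so 1 + 0.5333·K_p = 6.667.
K_p = (6.667 − 1)/0.5333 = 10.6.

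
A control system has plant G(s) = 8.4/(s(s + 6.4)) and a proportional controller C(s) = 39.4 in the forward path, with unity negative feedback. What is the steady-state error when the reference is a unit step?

The open loop C(s)G(s) has a pole at the origin (type 1), so the static position error constant is infinite and e_ss = 1/(1+∞) = 0.

0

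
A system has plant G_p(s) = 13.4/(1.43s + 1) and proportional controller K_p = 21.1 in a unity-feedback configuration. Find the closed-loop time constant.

τ = 0.00504 s

Closed loop: T(s) = K_p·G_p/(1+K_p·G_p) = 282.7/(1.43s + 1 + 282.7), with pole at s = −(1 + 282.7)/1.43 = −198.4.
Closed-loop time constant τ = 1/198.4 = 0.00504 s.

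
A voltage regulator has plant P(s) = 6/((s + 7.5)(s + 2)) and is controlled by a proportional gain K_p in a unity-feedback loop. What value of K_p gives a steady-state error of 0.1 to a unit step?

The loop is type 0, so e_ss(step) = 1/(1 + K_pos) with K_pos = K_p·P(0).
P(0) = 0.4. Require 1/(1 + K_p·0.4) = 0.1, so 1 + 0.4·K_p = 10.
K_p = (10 − 1)/0.4 = 22.5.

K_p = 22.5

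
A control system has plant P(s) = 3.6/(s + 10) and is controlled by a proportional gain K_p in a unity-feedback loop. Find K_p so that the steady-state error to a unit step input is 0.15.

The loop is type 0, so e_ss(step) = 1/(1 + K_pos) with K_pos = K_p·P(0).
P(0) = 0.36. Require 1/(1 + K_p·0.36) = 0.15, so 1 + 0.36·K_p = 6.667.
K_p = (6.667 − 1)/0.36 = 15.7.

K_p = 15.7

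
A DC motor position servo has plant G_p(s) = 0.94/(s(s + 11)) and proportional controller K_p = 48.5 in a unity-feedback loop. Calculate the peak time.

Closed-loop characteristic equation: s² + 11s + 45.59 = 0, so ω_n = 6.752 rad/s and ζ = 11/(2·6.752) = 0.8146.
Damped frequency ω_d = ω_n√(1−ζ²) = 3.917 rad/s, so peak time T_p = π/ω_d = 0.802 s.

T_p = 0.802 s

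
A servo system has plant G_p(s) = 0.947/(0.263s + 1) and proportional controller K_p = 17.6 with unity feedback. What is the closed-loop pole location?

s = -67.18

Closed loop: T(s) = K_p·G_p/(1+K_p·G_p) = 16.67/(0.263s + 1 + 16.67), with pole at s = −(1 + 16.67)/0.263 = −67.18.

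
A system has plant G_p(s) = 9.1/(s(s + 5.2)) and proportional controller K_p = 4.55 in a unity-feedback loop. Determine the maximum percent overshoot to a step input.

25%

The closed-loop denominator s² + 5.2s + 41.4 gives ω_n = √41.4 = 6.435 and ζ = 5.2/(2ω_n) = 0.4041.
%OS = 100·exp(−πζ/√(1−ζ²)) = 100·exp(−π·0.4041/√0.8367) = 25%.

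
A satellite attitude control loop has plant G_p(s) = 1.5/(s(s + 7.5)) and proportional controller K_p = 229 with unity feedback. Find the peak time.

The closed-loop denominator s² + 7.5s + 343.5 gives ω_n = √343.5 = 18.53 and ζ = 7.5/(2ω_n) = 0.2023.
Damped frequency ω_d = ω_n√(1−ζ²) = 18.15 rad/s, so peak time T_p = π/ω_d = 0.173 s.

T_p = 0.173 s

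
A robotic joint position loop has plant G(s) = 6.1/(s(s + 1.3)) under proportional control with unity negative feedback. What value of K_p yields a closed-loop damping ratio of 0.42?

Closed-loop characteristic equation: s² + 1.3s + K_p·6.1 = 0.
So ω_n = √(6.1K_p) and 2ζω_n = 1.3, giving ζ = 1.3/(2√(6.1K_p)).
Setting ζ = 0.42: √(6.1K_p) = 1.3/(2·0.42) = 1.548, so K_p = 2.395/6.1 = 0.393.

K_p = 0.393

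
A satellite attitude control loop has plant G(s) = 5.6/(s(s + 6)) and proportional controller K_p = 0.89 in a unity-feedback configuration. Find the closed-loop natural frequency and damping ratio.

ω_n = 2.23 rad/s, ζ = 1.34

1 + K_p·G(s) = 0 gives s² + 6s + 4.984 = 0.
Matching s² + 2ζω_n s + ω_n²: ω_n = √4.984 = 2.232 rad/s and 2ζω_n = 6, so ζ = 6/(2·2.232) = 1.34.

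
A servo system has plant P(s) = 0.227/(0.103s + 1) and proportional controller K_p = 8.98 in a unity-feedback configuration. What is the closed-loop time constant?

τ = 0.0339 s

Closed loop: T(s) = K_p·P/(1+K_p·P) = 2.038/(0.103s + 1 + 2.038), with pole at s = −(1 + 2.038)/0.103 = −29.5.
Closed-loop time constant τ = 1/29.5 = 0.0339 s.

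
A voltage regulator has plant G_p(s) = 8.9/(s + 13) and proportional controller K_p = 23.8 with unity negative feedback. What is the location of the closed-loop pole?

Closed-loop transfer function: T(s) = K_p·G_p(s)/(1 + K_p·G_p(s)) = 211.8/(s + 13 + 211.8) = 211.8/(s + 224.8).
The closed-loop pole is at s = −224.8.

s = -224.8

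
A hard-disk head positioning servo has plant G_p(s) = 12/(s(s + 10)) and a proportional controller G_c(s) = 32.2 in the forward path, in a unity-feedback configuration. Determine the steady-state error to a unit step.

0

The open loop G_c(s)G_p(s) has a pole at the origin (type 1), so the static position error constant is infinite and e_ss = 1/(1+∞) = 0.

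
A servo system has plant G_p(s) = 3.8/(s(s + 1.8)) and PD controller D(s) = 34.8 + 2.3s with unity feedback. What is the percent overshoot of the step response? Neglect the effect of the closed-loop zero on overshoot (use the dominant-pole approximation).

Forward path: (34.8 + 2.3s)·3.8/(s(s+1.8)). The closed-loop characteristic equation is s² + (1.8 + 3.8·2.3)s + 3.8·34.8 = 0.
That is s² + 10.54s + 132.2 = 0, so ω_n = 11.5 rad/s and ζ = 10.54/(2·11.5) = 0.4583.
%OS = 100·exp(−πζ/√(1−ζ²)) = 19.8%.

19.8%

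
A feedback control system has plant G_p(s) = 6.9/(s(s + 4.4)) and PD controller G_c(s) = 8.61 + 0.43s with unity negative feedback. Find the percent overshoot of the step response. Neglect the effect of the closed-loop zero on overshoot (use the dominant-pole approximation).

Forward path: (8.61 + 0.43s)·6.9/(s(s+4.4)). The closed-loop characteristic equation is s² + (4.4 + 6.9·0.43)s + 6.9·8.61 = 0.
That is s² + 7.367s + 59.41 = 0, so ω_n = 7.708 rad/s and ζ = 7.367/(2·7.708) = 0.4779.
%OS = 100·exp(−πζ/√(1−ζ²)) = 18.1%.

18.1%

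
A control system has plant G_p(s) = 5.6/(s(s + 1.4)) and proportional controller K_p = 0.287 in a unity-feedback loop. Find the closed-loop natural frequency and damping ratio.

1 + K_p·G_p(s) = 0 gives s² + 1.4s + 1.607 = 0.
Matching s² + 2ζω_n s + ω_n²: ω_n = √1.607 = 1.268 rad/s and 2ζω_n = 1.4, so ζ = 1.4/(2·1.268) = 0.552.

ω_n = 1.27 rad/s, ζ = 0.552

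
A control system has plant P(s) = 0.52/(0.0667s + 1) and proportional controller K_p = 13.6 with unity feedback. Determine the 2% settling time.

Closed loop: T(s) = K_p·P/(1+K_p·P) = 7.072/(0.0667s + 1 + 7.072), with pole at s = −(1 + 7.072)/0.0667 = −121.
τ = 1/121 = 0.008263 s, so 2% settling time ≈ 4τ = 0.0331 s.

T_s ≈ 0.0331 s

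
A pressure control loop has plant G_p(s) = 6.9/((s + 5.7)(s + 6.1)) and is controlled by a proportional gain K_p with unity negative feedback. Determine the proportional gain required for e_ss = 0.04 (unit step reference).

Steady-state error for a unit step on this type-0 loop is 1/(1 + K_p·G_p(0)).
G_p(0) = 0.1984. Require 1/(1 + K_p·0.1984) = 0.04, so 1 + 0.1984·K_p = 25.
K_p = (25 − 1)/0.1984 = 121.

K_p = 121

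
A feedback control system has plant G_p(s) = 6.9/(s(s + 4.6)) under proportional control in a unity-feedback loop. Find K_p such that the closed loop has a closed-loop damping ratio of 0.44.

K_p = 3.96

Closed-loop characteristic equation: s² + 4.6s + K_p·6.9 = 0.
So ω_n = √(6.9K_p) and 2ζω_n = 4.6, giving ζ = 4.6/(2√(6.9K_p)).
Setting ζ = 0.44: √(6.9K_p) = 4.6/(2·0.44) = 5.227, so K_p = 27.32/6.9 = 3.96.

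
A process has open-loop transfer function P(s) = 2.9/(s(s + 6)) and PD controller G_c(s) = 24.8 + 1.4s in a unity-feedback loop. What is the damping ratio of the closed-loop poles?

Forward path: (24.8 + 1.4s)·2.9/(s(s+6)). The closed-loop characteristic equation is s² + (6 + 2.9·1.4)s + 2.9·24.8 = 0.
That is s² + 10.06s + 71.92 = 0, so ω_n = 8.481 rad/s and ζ = 10.06/(2·8.481) = 0.5931.

ζ = 0.593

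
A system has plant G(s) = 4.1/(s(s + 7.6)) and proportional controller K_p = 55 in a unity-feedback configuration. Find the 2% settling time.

T_s ≈ 1.05 s

From 1 + K_pG(s) = 0: s² + 7.6s + 225.5 = 0 ⇒ ω_n = 15.02, ζ = 0.2531.
2% settling time T_s ≈ 4/(ζω_n) = 4/3.8 = 1.05 s.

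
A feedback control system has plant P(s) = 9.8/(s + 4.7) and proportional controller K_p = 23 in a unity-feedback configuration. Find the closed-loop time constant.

Closed-loop transfer function: T(s) = K_p·P(s)/(1 + K_p·P(s)) = 225.4/(s + 4.7 + 225.4) = 225.4/(s + 230.1).
Time constant τ = 1/230.1 = 0.00435 s.

τ = 0.00435 s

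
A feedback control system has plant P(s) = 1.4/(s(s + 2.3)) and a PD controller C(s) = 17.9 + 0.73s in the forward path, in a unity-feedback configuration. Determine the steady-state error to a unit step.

The open loop C(s)P(s) has a pole at the origin (type 1), so the static position error constant is infinite and e_ss = 1/(1+∞) = 0.

0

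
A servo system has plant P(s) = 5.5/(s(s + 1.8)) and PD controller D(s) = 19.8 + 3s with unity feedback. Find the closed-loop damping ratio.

Forward path: (19.8 + 3s)·5.5/(s(s+1.8)). The closed-loop characteristic equation is s² + (1.8 + 5.5·3)s + 5.5·19.8 = 0.
That is s² + 18.3s + 108.9 = 0, so ω_n = 10.44 rad/s and ζ = 18.3/(2·10.44) = 0.8768.

ζ = 0.877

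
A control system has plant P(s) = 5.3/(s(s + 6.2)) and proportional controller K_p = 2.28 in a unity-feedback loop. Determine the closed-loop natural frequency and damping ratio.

The closed-loop denominator is s(s+6.2) + 2.28·5.3 = s² + 6.2s + 12.08.
So ω_n² = 12.08 ⇒ ω_n = 3.476 rad/s, and ζ = 6.2/(2ω_n) = 0.892.

ω_n = 3.48 rad/s, ζ = 0.892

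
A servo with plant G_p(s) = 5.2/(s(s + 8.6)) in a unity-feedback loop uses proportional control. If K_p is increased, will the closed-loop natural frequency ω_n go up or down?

increase

ω_n = √(5.2·K_p), which grows with K_p.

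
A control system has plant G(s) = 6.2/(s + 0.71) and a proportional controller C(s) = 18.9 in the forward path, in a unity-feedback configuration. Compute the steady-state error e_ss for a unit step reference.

The loop is type 0. Static position error constant K_pos = C(0)·G(0) = 18.9·8.732 = 165.
Steady-state error to a unit step: e_ss = 1/(1+K_pos) = 1/166 = 0.00602.

0.00602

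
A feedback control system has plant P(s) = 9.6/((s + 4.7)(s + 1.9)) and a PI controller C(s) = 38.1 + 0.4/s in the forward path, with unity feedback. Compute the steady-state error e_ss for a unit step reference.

The open loop C(s)P(s) has a pole at the origin (type 1), so the static position error constant is infinite and e_ss = 1/(1+∞) = 0.

0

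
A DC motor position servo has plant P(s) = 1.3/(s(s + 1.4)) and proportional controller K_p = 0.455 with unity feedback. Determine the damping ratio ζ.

ζ = 0.91

With unity feedback the closed-loop characteristic equation is s² + 1.4s + 0.455·1.3 = s² + 1.4s + 0.5915 = 0.
So ω_n² = 0.5915 ⇒ ω_n = 0.7691 rad/s, and ζ = 1.4/(2ω_n) = 0.91.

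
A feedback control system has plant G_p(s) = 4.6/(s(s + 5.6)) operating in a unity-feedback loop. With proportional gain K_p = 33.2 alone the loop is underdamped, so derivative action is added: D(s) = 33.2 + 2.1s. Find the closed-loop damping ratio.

ζ = 0.617

Forward path: (33.2 + 2.1s)·4.6/(s(s+5.6)). The closed-loop characteristic equation is s² + (5.6 + 4.6·2.1)s + 4.6·33.2 = 0.
That is s² + 15.26s + 152.7 = 0, so ω_n = 12.36 rad/s and ζ = 15.26/(2·12.36) = 0.6174.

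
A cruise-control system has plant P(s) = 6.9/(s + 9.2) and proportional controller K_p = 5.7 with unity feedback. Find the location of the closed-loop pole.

s = -48.53

Closed-loop transfer function: T(s) = K_p·P(s)/(1 + K_p·P(s)) = 39.33/(s + 9.2 + 39.33) = 39.33/(s + 48.53).
The closed-loop pole is at s = −48.53.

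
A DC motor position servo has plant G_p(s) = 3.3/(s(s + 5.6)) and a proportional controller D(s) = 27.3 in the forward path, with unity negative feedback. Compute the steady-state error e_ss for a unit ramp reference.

0.0622

The loop has one pole at the origin (type 1). Velocity error constant K_v = lim_{s→0} s·D(s)G_p(s) = 27.3·3.3/5.6 = 16.09.
Steady-state error to a unit ramp: e_ss = 1/K_v = 0.0622.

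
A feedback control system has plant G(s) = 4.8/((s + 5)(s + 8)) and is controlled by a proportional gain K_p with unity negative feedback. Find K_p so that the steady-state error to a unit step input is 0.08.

K_p = 95.8

The loop is type 0, so e_ss(step) = 1/(1 + K_pos) with K_pos = K_p·G(0).
G(0) = 0.12. Require 1/(1 + K_p·0.12) = 0.08, so 1 + 0.12·K_p = 12.5.
K_p = (12.5 − 1)/0.12 = 95.8.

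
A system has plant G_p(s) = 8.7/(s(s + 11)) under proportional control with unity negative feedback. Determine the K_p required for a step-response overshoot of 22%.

From %OS = 100·exp(−πζ/√(1−ζ²)) = 22%, ζ = −ln(0.22)/√(π²+ln²(0.22)) = 0.4342.
Characteristic equation s² + 11s + 8.7K_p = 0 gives ζ = 11/(2√(8.7K_p)).
Setting ζ = 0.4342: √(8.7K_p) = 11/(2·0.4342) = 12.67, so K_p = 160.5/8.7 = 18.4.

K_p = 18.4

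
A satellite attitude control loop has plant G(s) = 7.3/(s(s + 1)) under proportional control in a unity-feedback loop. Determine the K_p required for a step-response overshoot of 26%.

K_p = 0.221

From %OS = 100·exp(−πζ/√(1−ζ²)) = 26%, ζ = −ln(0.26)/√(π²+ln²(0.26)) = 0.3941.
Characteristic equation s² + 1s + 7.3K_p = 0 gives ζ = 1/(2√(7.3K_p)).
Setting ζ = 0.3941: √(7.3K_p) = 1/(2·0.3941) = 1.269, so K_p = 1.61/7.3 = 0.221.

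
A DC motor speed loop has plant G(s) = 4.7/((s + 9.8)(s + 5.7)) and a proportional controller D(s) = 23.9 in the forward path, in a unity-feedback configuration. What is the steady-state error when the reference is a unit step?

The loop is type 0. Static position error constant K_pos = D(0)·G(0) = 23.9·0.08414 = 2.011.
Steady-state error to a unit step: e_ss = 1/(1+K_pos) = 1/3.011 = 0.332.

0.332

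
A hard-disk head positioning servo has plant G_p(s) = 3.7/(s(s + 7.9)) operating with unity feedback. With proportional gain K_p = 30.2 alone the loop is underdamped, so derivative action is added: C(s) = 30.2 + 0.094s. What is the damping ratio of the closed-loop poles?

Forward path: (30.2 + 0.094s)·3.7/(s(s+7.9)). The closed-loop characteristic equation is s² + (7.9 + 3.7·0.094)s + 3.7·30.2 = 0.
That is s² + 8.248s + 111.7 = 0, so ω_n = 10.57 rad/s and ζ = 8.248/(2·10.57) = 0.3901.

ζ = 0.39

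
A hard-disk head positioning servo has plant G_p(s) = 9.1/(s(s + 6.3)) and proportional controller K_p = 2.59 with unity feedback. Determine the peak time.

From 1 + K_pG_p(s) = 0: s² + 6.3s + 23.57 = 0 ⇒ ω_n = 4.855, ζ = 0.6488.
Damped frequency ω_d = ω_n√(1−ζ²) = 3.694 rad/s, so peak time T_p = π/ω_d = 0.85 s.

T_p = 0.85 s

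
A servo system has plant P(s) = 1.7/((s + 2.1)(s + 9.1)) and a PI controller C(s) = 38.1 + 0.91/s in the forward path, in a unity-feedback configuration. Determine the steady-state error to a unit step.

0

The open loop C(s)P(s) has a pole at the origin (type 1), so the static position error constant is infinite and e_ss = 1/(1+∞) = 0.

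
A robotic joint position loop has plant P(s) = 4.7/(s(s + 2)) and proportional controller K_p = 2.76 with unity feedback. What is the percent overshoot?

From 1 + K_pP(s) = 0: s² + 2s + 12.97 = 0 ⇒ ω_n = 3.602, ζ = 0.2776.
%OS = 100·exp(−πζ/√(1−ζ²)) = 100·exp(−π·0.2776/√0.9229) = 40.3%.

40.3%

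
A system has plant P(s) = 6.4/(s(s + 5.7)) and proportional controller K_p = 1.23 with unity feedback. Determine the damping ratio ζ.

With unity feedback the closed-loop characteristic equation is s² + 5.7s + 1.23·6.4 = s² + 5.7s + 7.872 = 0.
Matching s² + 2ζω_n s + ω_n²: ω_n = √7.872 = 2.806 rad/s and 2ζω_n = 5.7, so ζ = 5.7/(2·2.806) = 1.02.

ζ = 1.02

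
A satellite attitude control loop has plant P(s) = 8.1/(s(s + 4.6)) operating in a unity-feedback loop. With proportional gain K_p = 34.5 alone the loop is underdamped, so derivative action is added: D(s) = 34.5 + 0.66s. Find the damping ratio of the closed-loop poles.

ζ = 0.297

Forward path: (34.5 + 0.66s)·8.1/(s(s+4.6)). The closed-loop characteristic equation is s² + (4.6 + 8.1·0.66)s + 8.1·34.5 = 0.
That is s² + 9.946s + 279.4 = 0, so ω_n = 16.72 rad/s and ζ = 9.946/(2·16.72) = 0.2975.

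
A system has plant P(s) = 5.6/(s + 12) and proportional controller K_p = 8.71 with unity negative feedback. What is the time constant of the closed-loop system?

Closed-loop transfer function: T(s) = K_p·P(s)/(1 + K_p·P(s)) = 48.78/(s + 12 + 48.78) = 48.78/(s + 60.78).
Time constant τ = 1/60.78 = 0.0165 s.

τ = 0.0165 s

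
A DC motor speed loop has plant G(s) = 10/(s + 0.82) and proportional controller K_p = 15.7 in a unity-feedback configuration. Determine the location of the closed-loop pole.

s = -157.8

Closed-loop transfer function: T(s) = K_p·G(s)/(1 + K_p·G(s)) = 157/(s + 0.82 + 157) = 157/(s + 157.8).
The closed-loop pole is at s = −157.8.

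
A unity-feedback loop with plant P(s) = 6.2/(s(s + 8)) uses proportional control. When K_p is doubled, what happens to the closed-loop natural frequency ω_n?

ω_n = √(6.2·K_p), which grows with K_p.

increase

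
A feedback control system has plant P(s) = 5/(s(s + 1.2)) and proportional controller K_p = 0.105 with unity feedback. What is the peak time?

From 1 + K_pP(s) = 0: s² + 1.2s + 0.525 = 0 ⇒ ω_n = 0.7246, ζ = 0.8281.
Damped frequency ω_d = ω_n√(1−ζ²) = 0.4062 rad/s, so peak time T_p = π/ω_d = 7.73 s.

T_p = 7.73 s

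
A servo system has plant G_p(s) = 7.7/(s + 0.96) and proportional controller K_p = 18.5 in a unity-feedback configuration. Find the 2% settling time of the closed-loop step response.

T_s ≈ 0.0279 s

Closed-loop transfer function: T(s) = K_p·G_p(s)/(1 + K_p·G_p(s)) = 142.5/(s + 0.96 + 142.5) = 142.5/(s + 143.4).
Time constant τ = 1/143.4 = 0.006973 s, so the 2% settling time is about 4τ = 0.0279 s.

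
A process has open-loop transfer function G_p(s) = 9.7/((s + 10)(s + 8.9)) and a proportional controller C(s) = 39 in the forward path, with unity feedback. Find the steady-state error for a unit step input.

The loop is type 0. Static position error constant K_pos = C(0)·G_p(0) = 39·0.109 = 4.251.
Steady-state error to a unit step: e_ss = 1/(1+K_pos) = 1/5.251 = 0.19.

0.19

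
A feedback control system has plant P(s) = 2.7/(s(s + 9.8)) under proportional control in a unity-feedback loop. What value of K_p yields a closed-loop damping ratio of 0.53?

Closed-loop characteristic equation: s² + 9.8s + K_p·2.7 = 0.
So ω_n = √(2.7K_p) and 2ζω_n = 9.8, giving ζ = 9.8/(2√(2.7K_p)).
Setting ζ = 0.53: √(2.7K_p) = 9.8/(2·0.53) = 9.245, so K_p = 85.48/2.7 = 31.7.

K_p = 31.7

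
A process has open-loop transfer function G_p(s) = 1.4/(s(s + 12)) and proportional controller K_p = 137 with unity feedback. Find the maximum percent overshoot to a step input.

The closed-loop denominator s² + 12s + 191.8 gives ω_n = √191.8 = 13.85 and ζ = 12/(2ω_n) = 0.4332.
%OS = 100·exp(−πζ/√(1−ζ²)) = 100·exp(−π·0.4332/√0.8123) = 22.1%.

22.1%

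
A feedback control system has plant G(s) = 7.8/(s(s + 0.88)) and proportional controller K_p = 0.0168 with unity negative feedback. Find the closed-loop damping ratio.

With unity feedback the closed-loop characteristic equation is s² + 0.88s + 0.0168·7.8 = s² + 0.88s + 0.131 = 0.
Matching s² + 2ζω_n s + ω_n²: ω_n = √0.131 = 0.362 rad/s and 2ζω_n = 0.88, so ζ = 0.88/(2·0.362) = 1.22.

ζ = 1.22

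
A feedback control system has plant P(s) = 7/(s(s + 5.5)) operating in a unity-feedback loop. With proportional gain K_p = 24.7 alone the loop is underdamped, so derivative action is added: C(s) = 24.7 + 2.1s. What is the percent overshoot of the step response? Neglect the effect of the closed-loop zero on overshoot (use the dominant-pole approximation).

2.31%

Forward path: (24.7 + 2.1s)·7/(s(s+5.5)). The closed-loop characteristic equation is s² + (5.5 + 7·2.1)s + 7·24.7 = 0.
That is s² + 20.2s + 172.9 = 0, so ω_n = 13.15 rad/s and ζ = 20.2/(2·13.15) = 0.7681.
%OS = 100·exp(−πζ/√(1−ζ²)) = 2.31%.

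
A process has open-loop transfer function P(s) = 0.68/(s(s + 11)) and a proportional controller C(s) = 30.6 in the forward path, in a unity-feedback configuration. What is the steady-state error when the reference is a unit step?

The open loop C(s)P(s) has a pole at the origin (type 1), so the static position error constant is infinite and e_ss = 1/(1+∞) = 0.

0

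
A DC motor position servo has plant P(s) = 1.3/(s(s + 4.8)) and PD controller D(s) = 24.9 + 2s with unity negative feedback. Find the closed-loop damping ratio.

Forward path: (24.9 + 2s)·1.3/(s(s+4.8)). The closed-loop characteristic equation is s² + (4.8 + 1.3·2)s + 1.3·24.9 = 0.
That is s² + 7.4s + 32.37 = 0, so ω_n = 5.689 rad/s and ζ = 7.4/(2·5.689) = 0.6503.

ζ = 0.65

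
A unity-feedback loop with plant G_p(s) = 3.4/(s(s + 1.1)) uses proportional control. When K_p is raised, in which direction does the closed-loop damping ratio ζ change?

decrease

ζ = 1.1/(2√(3.4K_p)); increasing K_p raises the denominator, so ζ falls.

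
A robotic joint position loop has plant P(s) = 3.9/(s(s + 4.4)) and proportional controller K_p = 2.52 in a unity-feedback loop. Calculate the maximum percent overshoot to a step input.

From 1 + K_pP(s) = 0: s² + 4.4s + 9.828 = 0 ⇒ ω_n = 3.135, ζ = 0.7018.
%OS = 100·exp(−πζ/√(1−ζ²)) = 100·exp(−π·0.7018/√0.5075) = 4.53%.

4.53%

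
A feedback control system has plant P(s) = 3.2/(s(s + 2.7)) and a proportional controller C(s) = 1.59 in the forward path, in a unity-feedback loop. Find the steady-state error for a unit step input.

0

The open loop C(s)P(s) has a pole at the origin (type 1), so the static position error constant is infinite and e_ss = 1/(1+∞) = 0.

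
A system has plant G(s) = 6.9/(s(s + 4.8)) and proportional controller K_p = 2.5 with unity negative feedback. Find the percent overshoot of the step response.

10.8%

Closed-loop characteristic equation: s² + 4.8s + 17.25 = 0, so ω_n = 4.153 rad/s and ζ = 4.8/(2·4.153) = 0.5779.
%OS = 100·exp(−πζ/√(1−ζ²)) = 100·exp(−π·0.5779/√0.6661) = 10.8%.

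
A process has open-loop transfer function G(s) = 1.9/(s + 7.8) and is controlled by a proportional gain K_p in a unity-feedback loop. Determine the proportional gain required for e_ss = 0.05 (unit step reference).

For a type-0 loop with proportional control, e_ss = 1/(1 + K_p·G(0)).
G(0) = 0.2436. Require 1/(1 + K_p·0.2436) = 0.05, so 1 + 0.2436·K_p = 20.
K_p = (20 − 1)/0.2436 = 78.

K_p = 78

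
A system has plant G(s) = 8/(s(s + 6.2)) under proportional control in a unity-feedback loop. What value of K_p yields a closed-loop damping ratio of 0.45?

K_p = 5.93

Closed-loop characteristic equation: s² + 6.2s + K_p·8 = 0.
So ω_n = √(8K_p) and 2ζω_n = 6.2, giving ζ = 6.2/(2√(8K_p)).
Setting ζ = 0.45: √(8K_p) = 6.2/(2·0.45) = 6.889, so K_p = 47.46/8 = 5.93.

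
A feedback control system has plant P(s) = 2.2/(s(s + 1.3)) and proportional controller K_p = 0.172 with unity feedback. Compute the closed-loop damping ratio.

1 + K_p·P(s) = 0 gives s² + 1.3s + 0.3784 = 0.
Matching s² + 2ζω_n s + ω_n²: ω_n = √0.3784 = 0.6151 rad/s and 2ζω_n = 1.3, so ζ = 1.3/(2·0.6151) = 1.06.

ζ = 1.06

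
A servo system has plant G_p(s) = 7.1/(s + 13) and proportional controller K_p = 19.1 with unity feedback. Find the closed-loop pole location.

s = -148.6

Closed-loop transfer function: T(s) = K_p·G_p(s)/(1 + K_p·G_p(s)) = 135.6/(s + 13 + 135.6) = 135.6/(s + 148.6).
The closed-loop pole is at s = −148.6.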